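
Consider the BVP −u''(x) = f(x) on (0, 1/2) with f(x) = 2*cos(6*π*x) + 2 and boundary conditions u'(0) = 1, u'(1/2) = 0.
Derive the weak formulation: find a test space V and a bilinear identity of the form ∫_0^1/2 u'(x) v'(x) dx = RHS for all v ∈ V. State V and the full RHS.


V = H^1(0, 1/2) (v unrestricted at boundary; u is determined up to an additive constant); weak form: ∫_0^1/2 u'v' dx = ∫_0^1/2 (2*cos(6*π*x) + 2) v dx − v(0) for all v ∈ V.

Multiply both sides by a test function v and integrate from 0 to 1/2:
  ∫_0^1/2 −u''(x) v(x) dx = ∫_0^1/2 f(x) v(x) dx.
Integrate the LHS by parts once:
  ∫_0^1/2 −u'' v dx = −[u'(x) v(x)]_0^1/2 + ∫_0^1/2 u'(x) v'(x) dx.
Thus ∫_0^1/2 u'(x) v'(x) dx = ∫_0^1/2 f(x) v(x) dx + [u'(x) v(x)]_0^1/2.
Choose V so that boundary terms are either known or forced to vanish.
u has inhomogeneous Neumann u'(0) = 1, u'(1/2) = 0. [u' v]_0^1/2 = (0)·v(1/2) − (1)·v(0) = − v(0). Take V = H^1(0, 1/2); boundary term becomes part of RHS.
Weak formulation: find u (satisfying any essential BC) such that ∫_0^1/2 u'(x) v'(x) dx = ∫_0^1/2 f v dx − v(0) for all v ∈ V (Neumann data are natural BCs: they enter the RHS as boundary terms).
Substituting f(x) = 2*cos(6*π*x) + 2, the right-hand side is ∫_0^1/2 (2*cos(6*π*x) + 2) v dx − v(0).
Compatibility check (pure Neumann): taking v ≡ 1 ∈ V gives 0 = ∫_0^1/2 f dx + (0) − (1), i.e. ∫_0^1/2 f dx must equal u'(0) − u'(1/2) = 1. Indeed ∫_0^1/2 (2*cos(6*π*x) + 2) dx = 1, so the data are compatible. The solution is then unique only up to an additive constant (fix it e.g. by requiring ∫_0^1/2 u dx = 0).


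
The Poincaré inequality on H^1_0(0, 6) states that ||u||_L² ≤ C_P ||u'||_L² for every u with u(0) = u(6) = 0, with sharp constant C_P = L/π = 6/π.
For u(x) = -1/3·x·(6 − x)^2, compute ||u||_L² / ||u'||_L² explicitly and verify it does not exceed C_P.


||u||_L² / ||u'||_L² = 3*sqrt(14)/7 < C_P = 6/π.

u(x) = -1/3·x·(6 − x)^2, so u'(x) = (2 - x)*(x - 6).
u(x) = -1/3·x·(6 − x)^2 vanishes at x = 0 and x = 6, so u ∈ H^1_0(0, 6). Differentiate via the product rule and integrate the resulting polynomials term by term.
  ∫_0^6 u² dx = ∫_0^6 (x^6/9 - 8*x^5/3 + 24*x^4 - 96*x^3 + 144*x^2) dx. Term by term:
    ∫_0^6 x^6/9 dx = 31104/7;  ∫_0^6 -8*x^5/3 dx = -20736;  ∫_0^6 24*x^4 dx = 186624/5;
    ∫_0^6 -96*x^3 dx = -31104;  ∫_0^6 144*x^2 dx = 10368.
  Sum: 31104/7 − 20736 + 186624/5 − 31104 + 10368 = 10368/35.
  ∫_0^6 (u')² dx = ∫_0^6 (x^4 - 16*x^3 + 88*x^2 - 192*x + 144) dx. Term by term:
    ∫_0^6 x^4 dx = 7776/5;  ∫_0^6 -16*x^3 dx = -5184;  ∫_0^6 88*x^2 dx = 6336;
    ∫_0^6 -192*x dx = -3456;  ∫_0^6 144 dx = 864.
  Sum: 7776/5 − 5184 + 6336 − 3456 + 864 = 576/5.
∫_0^6 u² dx = 10368/35, so ||u||_L² = 72*sqrt(70)/35.
∫_0^6 (u')² dx = 576/5, so ||u'||_L² = 24*sqrt(5)/5.
Ratio ||u||_L² / ||u'||_L² = 3*sqrt(14)/7.
Sharp Poincaré constant on H^1_0(0, 6) is C_P = L/π = 6/π, achieved by sin(π/6·x).
A polynomial bump cannot attain the sharp Poincaré constant (only the first sine eigenfunction does), so the ratio is strictly less than C_P, consistent with ||u||_L² ≤ C_P ||u'||_L².


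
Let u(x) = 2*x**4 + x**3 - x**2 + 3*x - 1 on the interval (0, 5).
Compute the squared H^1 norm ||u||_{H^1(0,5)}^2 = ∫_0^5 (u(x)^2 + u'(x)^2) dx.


||u||_{H^1}^2 = 237924325/126

The H^1 norm (squared) on an interval (0, L) is
  ||u||_{H^1}^2 = ∫_0^L u(x)^2 dx + ∫_0^L u'(x)^2 dx.
Compute u'(x) = 8*x**3 + 3*x**2 - 2*x + 3.
Then u(x)^2 = 4*x**8 + 4*x**7 - 3*x**6 + 10*x**5 + 3*x**4 - 8*x**3 + 11*x**2 - 6*x + 1 and u'(x)^2 = 64*x**6 + 48*x**5 - 23*x**4 + 36*x**3 + 22*x**2 - 12*x + 9.
Integrate each monomial from 0 to 5 using ∫_0^5 c·x^n dx = c·5^(n+1)/(n+1):
  ∫_0^5 u(x)^2 dx = ∫_0^5 (4*x^8 + 4*x^7 - 3*x^6 + 10*x^5 + 3*x^4 - 8*x^3 + 11*x^2 - 6*x + 1) dx. Term by term:
    ∫_0^5 4*x^8 dx = 7812500/9;  ∫_0^5 4*x^7 dx = 390625/2;  ∫_0^5 -3*x^6 dx = -234375/7;
    ∫_0^5 10*x^5 dx = 78125/3;  ∫_0^5 3*x^4 dx = 1875;  ∫_0^5 -8*x^3 dx = -1250;
    ∫_0^5 11*x^2 dx = 1375/3;  ∫_0^5 -6*x dx = -75;  ∫_0^5 1 dx = 5.
  Sum: 7812500/9 + 390625/2 − 234375/7 + 78125/3 + 1875 − 1250 + 1375/3 − 75 + 5 = 133174555/126.
  ∫_0^5 u'(x)^2 dx = ∫_0^5 (64*x^6 + 48*x^5 - 23*x^4 + 36*x^3 + 22*x^2 - 12*x + 9) dx. Term by term:
    ∫_0^5 64*x^6 dx = 5000000/7;  ∫_0^5 48*x^5 dx = 125000;  ∫_0^5 -23*x^4 dx = -14375;
    ∫_0^5 36*x^3 dx = 5625;  ∫_0^5 22*x^2 dx = 2750/3;  ∫_0^5 -12*x dx = -150;
    ∫_0^5 9 dx = 45.
  Sum: 5000000/7 + 125000 − 14375 + 5625 + 2750/3 − 150 + 45 = 17458295/21.
Adding: ||u||_{H^1}^2 = 133174555/126 + 17458295/21 = 237924325/126.


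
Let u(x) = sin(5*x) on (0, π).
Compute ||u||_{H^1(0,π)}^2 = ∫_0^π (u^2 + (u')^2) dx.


||u||_{H^1(0,π)}^2 = 13*π

u'(x) = 5*cos(5*x).
Expand u² and (u')² and integrate term by term on (0, π), using: for integers n ≥ 1, ∫_0^π sin²(nx) dx = ∫_0^π cos²(nx) dx = π/2; for n ≠ n', ∫_0^π sin(nx)sin(n'x) dx = ∫_0^π cos(nx)cos(n'x) dx = 0; and by product-to-sum, ∫_0^π sin(nx)cos(n'x) dx = ½∫_0^π [sin((n+n')x) + sin((n−n')x)] dx, which is 0 when n+n' is even and 2n/(n²−n'²) when n+n' is odd (it need not vanish on (0, π)).
  u² squared terms: (1)²·∫sin(5x)² dx = 1·π/2 = π/2.
  So ∫_0^π u² dx = π/2.
  (u')² squared terms: (5)²·∫cos(5x)² dx = 25·π/2 = 25*π/2.
  So ∫_0^π (u')² dx = 25*π/2.
||u||_{H^1}^2 = (π/2) + (25*π/2) = 13*π.


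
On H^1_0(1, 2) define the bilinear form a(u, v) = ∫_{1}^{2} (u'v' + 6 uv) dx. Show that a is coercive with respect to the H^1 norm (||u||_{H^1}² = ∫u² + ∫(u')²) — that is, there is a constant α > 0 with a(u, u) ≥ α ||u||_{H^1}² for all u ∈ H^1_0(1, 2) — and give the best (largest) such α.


α = 1

Coercivity of a(·,·) on H^1_0(1, 2) means a(u, u) ≥ α ||u||_{H^1}² for every u ∈ H^1_0.
The interval has length L = 1, and Poincaré/coercivity depend only on L. Here a(u, u) = ∫(u')² + (6)·∫u².
Here c = 6 ≥ 1, so a(u,u) = ∫(u')² + c∫u² ≥ ∫(u')² + ∫u² = ||u||_{H^1}², i.e. α = 1 works. No larger α is possible: a(u,u) ≥ α||u||_{H^1}² means (1−α)∫(u')² ≥ (α−c)∫u², and for the modes u_n = sin(nπ(x−x₀)/L) (x₀ the left endpoint) one has ∫u_n²/∫(u_n')² = (L/(nπ))² → 0, so a(u_n,u_n)/||u_n||_{H^1}² → 1. Hence the optimal constant is α = 1.
Therefore α = 1.


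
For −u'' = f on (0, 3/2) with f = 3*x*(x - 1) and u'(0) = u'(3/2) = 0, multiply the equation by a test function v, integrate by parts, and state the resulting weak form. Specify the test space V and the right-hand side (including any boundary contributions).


V = H^1(0, 3/2) (no boundary constraint on v; u is determined up to an additive constant); weak form: ∫_0^3/2 u'v' dx = ∫_0^3/2 (3*x*(x - 1)) v dx for all v ∈ V.

Multiply both sides by a test function v and integrate from 0 to 3/2:
  ∫_0^3/2 −u''(x) v(x) dx = ∫_0^3/2 f(x) v(x) dx.
Integrate the LHS by parts once:
  ∫_0^3/2 −u'' v dx = −[u'(x) v(x)]_0^3/2 + ∫_0^3/2 u'(x) v'(x) dx.
Thus ∫_0^3/2 u'(x) v'(x) dx = ∫_0^3/2 f(x) v(x) dx + [u'(x) v(x)]_0^3/2.
Choose V so that boundary terms are either known or forced to vanish.
u has homogeneous Neumann: u'(0) = u'(3/2) = 0. So [u' v]_0^3/2 = 0·v(3/2) − 0·v(0) = 0 for any v; take V = H^1(0, 3/2).
Weak formulation: find u (satisfying any essential BC) such that ∫_0^3/2 u'(x) v'(x) dx = ∫_0^3/2 f v dx for all v ∈ V (homogeneous Neumann, so boundary terms vanish).
Substituting f(x) = 3*x*(x - 1), the right-hand side is ∫_0^3/2 (3*x*(x - 1)) v dx.
Compatibility check (pure Neumann): taking v ≡ 1 ∈ V gives 0 = ∫_0^3/2 f dx + (0) − (0), i.e. ∫_0^3/2 f dx must equal u'(0) − u'(3/2) = 0. Indeed ∫_0^3/2 (3*x*(x - 1)) dx = 0, so the data are compatible. The solution is then unique only up to an additive constant (fix it e.g. by requiring ∫_0^3/2 u dx = 0).


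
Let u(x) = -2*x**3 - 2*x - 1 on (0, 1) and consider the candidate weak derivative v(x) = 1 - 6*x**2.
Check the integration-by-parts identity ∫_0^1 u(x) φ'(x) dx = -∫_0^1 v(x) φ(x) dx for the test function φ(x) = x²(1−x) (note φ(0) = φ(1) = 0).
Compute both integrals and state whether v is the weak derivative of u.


LHS = 11/30, RHS = 7/60. No, v is not the weak derivative of u.

u(x) = -2*x**3 - 2*x - 1, classical derivative u'(x) = -6*x**2 - 2.
φ(x) = x²(1−x), so φ'(x) = x*(2 - 3*x).
Note φ(0) = φ(1) = 0, so the boundary term u·φ vanishes.
LHS = ∫_0^1 u(x) φ'(x) dx = ∫_0^1 (6*x^5 - 4*x^4 + 6*x^3 - x^2 - 2*x) dx. Term by term:
  ∫_0^1 6*x^5 dx = 1;  ∫_0^1 -4*x^4 dx = -4/5;  ∫_0^1 6*x^3 dx = 3/2;
  ∫_0^1 -x^2 dx = -1/3;  ∫_0^1 -2*x dx = -1.
Sum: 1 − 4/5 + 3/2 − 1/3 − 1 = 11/30.
So LHS = 11/30.
∫_0^1 v(x) φ(x) dx = ∫_0^1 (6*x^5 - 6*x^4 - x^3 + x^2) dx. Term by term:
  ∫_0^1 6*x^5 dx = 1;  ∫_0^1 -6*x^4 dx = -6/5;  ∫_0^1 -x^3 dx = -1/4;
  ∫_0^1 x^2 dx = 1/3.
Sum: 1 − 6/5 − 1/4 + 1/3 = -7/60.
So RHS = -∫_0^1 v(x) φ(x) dx = 7/60.
LHS − RHS = 1/4 ≠ 0, so the identity fails.
(For a valid weak derivative the identity must hold for EVERY test function, in particular this one. The failure shows v is NOT the weak derivative of u.)
Correct weak derivative would be u'(x) = -6*x**2 - 2.


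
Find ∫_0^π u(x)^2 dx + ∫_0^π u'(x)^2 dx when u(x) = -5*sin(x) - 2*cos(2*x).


||u||_{H^1(0,π)}^2 = -200/3 + 35*π

u'(x) = 4*sin(2*x) - 5*cos(x).
Expand u² and (u')² and integrate term by term on (0, π), using: for integers n ≥ 1, ∫_0^π sin²(nx) dx = ∫_0^π cos²(nx) dx = π/2; for n ≠ n', ∫_0^π sin(nx)sin(n'x) dx = ∫_0^π cos(nx)cos(n'x) dx = 0; and by product-to-sum, ∫_0^π sin(nx)cos(n'x) dx = ½∫_0^π [sin((n+n')x) + sin((n−n')x)] dx, which is 0 when n+n' is even and 2n/(n²−n'²) when n+n' is odd (it need not vanish on (0, π)).
  u² squared terms: (-5)²·∫sin(x)² dx = 25·π/2 = 25*π/2;  (-2)²·∫cos(2x)² dx = 4·π/2 = 2*π.
  u² cross terms: 2·(-5)·(-2)·∫sin(x)·cos(2x) dx = 20·(-2/3) = -40/3.
  So ∫_0^π u² dx = 25*π/2 + 2*π − 40/3 = -40/3 + 29*π/2.
  (u')² squared terms: (-5)²·∫cos(x)² dx = 25·π/2 = 25*π/2;  (4)²·∫sin(2x)² dx = 16·π/2 = 8*π.
  (u')² cross terms: 2·(-5)·(4)·∫cos(x)·sin(2x) dx = -40·(4/3) = -160/3.
  So ∫_0^π (u')² dx = 25*π/2 + 8*π − 160/3 = -160/3 + 41*π/2.
||u||_{H^1}^2 = (-40/3 + 29*π/2) + (-160/3 + 41*π/2) = -200/3 + 35*π.


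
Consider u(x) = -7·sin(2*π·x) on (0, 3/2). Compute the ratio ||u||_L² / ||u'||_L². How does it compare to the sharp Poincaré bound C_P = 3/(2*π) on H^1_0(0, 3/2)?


||u||_L² / ||u'||_L² = 1/(2*π) < C_P = 3/(2*π).

u(x) = -7·sin(2*π·x), so u'(x) = -14*π*cos(2*π*x).
Writing u(x) = A·sin(kπx/L) with A = -7 and k = 3, use ∫_0^L sin²(kπx/L) dx = L/2 and ∫_0^L cos²(kπx/L) dx = L/2.
u² = 49·sin²(2*π·x) and (u')² = 196*π^2·cos²(2*π·x), and each of sin², cos² integrates to L/2 = 3/4 over (0, 3/2).
∫_0^3/2 u² dx = 147/4, so ||u||_L² = 7*sqrt(3)/2.
∫_0^3/2 (u')² dx = 147*π^2, so ||u'||_L² = 7*sqrt(3)*π.
Ratio ||u||_L² / ||u'||_L² = 1/(2*π).
Sharp Poincaré constant on H^1_0(0, 3/2) is C_P = L/π = 3/(2*π), achieved by sin(2*π/3·x).
This is the k = 3 harmonic; the ratio L/(kπ) is strictly less than C_P = L/π, consistent with the sharp inequality ||u||_L² ≤ C_P ||u'||_L².


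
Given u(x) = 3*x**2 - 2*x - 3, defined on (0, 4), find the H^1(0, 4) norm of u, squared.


||u||_{H^1}^2 = 22508/15

The H^1 norm (squared) on an interval (0, L) is
  ||u||_{H^1}^2 = ∫_0^L u(x)^2 dx + ∫_0^L u'(x)^2 dx.
Compute u'(x) = 6*x - 2.
Then u(x)^2 = 9*x**4 - 12*x**3 - 14*x**2 + 12*x + 9 and u'(x)^2 = 36*x**2 - 24*x + 4.
Integrate each monomial from 0 to 4 using ∫_0^4 c·x^n dx = c·4^(n+1)/(n+1):
  ∫_0^4 u(x)^2 dx = ∫_0^4 (9*x^4 - 12*x^3 - 14*x^2 + 12*x + 9) dx. Term by term:
    ∫_0^4 9*x^4 dx = 9216/5;  ∫_0^4 -12*x^3 dx = -768;  ∫_0^4 -14*x^2 dx = -896/3;
    ∫_0^4 12*x dx = 96;  ∫_0^4 9 dx = 36.
  Sum: 9216/5 − 768 − 896/3 + 96 + 36 = 13628/15.
  ∫_0^4 u'(x)^2 dx = ∫_0^4 (36*x^2 - 24*x + 4) dx. Term by term:
    ∫_0^4 36*x^2 dx = 768;  ∫_0^4 -24*x dx = -192;  ∫_0^4 4 dx = 16.
  Sum: 768 − 192 + 16 = 592.
Adding: ||u||_{H^1}^2 = 13628/15 + 592 = 22508/15.


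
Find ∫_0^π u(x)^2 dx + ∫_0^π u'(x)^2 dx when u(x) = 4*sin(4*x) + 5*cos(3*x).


||u||_{H^1(0,π)}^2 = 3200/7 + 261*π

u'(x) = -15*sin(3*x) + 16*cos(4*x).
Expand u² and (u')² and integrate term by term on (0, π), using: for integers n ≥ 1, ∫_0^π sin²(nx) dx = ∫_0^π cos²(nx) dx = π/2; for n ≠ n', ∫_0^π sin(nx)sin(n'x) dx = ∫_0^π cos(nx)cos(n'x) dx = 0; and by product-to-sum, ∫_0^π sin(nx)cos(n'x) dx = ½∫_0^π [sin((n+n')x) + sin((n−n')x)] dx, which is 0 when n+n' is even and 2n/(n²−n'²) when n+n' is odd (it need not vanish on (0, π)).
  u² squared terms: (4)²·∫sin(4x)² dx = 16·π/2 = 8*π;  (5)²·∫cos(3x)² dx = 25·π/2 = 25*π/2.
  u² cross terms: 2·(4)·(5)·∫sin(4x)·cos(3x) dx = 40·(8/7) = 320/7.
  So ∫_0^π u² dx = 8*π + 25*π/2 + 320/7 = 320/7 + 41*π/2.
  (u')² squared terms: (-15)²·∫sin(3x)² dx = 225·π/2 = 225*π/2;  (16)²·∫cos(4x)² dx = 256·π/2 = 128*π.
  (u')² cross terms: 2·(-15)·(16)·∫sin(3x)·cos(4x) dx = -480·(-6/7) = 2880/7.
  So ∫_0^π (u')² dx = 225*π/2 + 128*π + 2880/7 = 2880/7 + 481*π/2.
||u||_{H^1}^2 = (320/7 + 41*π/2) + (2880/7 + 481*π/2) = 3200/7 + 261*π.


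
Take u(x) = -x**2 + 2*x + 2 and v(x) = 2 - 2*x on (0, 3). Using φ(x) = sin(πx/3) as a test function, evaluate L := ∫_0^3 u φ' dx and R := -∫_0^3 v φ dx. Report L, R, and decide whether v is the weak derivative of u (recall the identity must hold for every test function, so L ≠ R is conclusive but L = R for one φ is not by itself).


LHS = 6/π, RHS = 6/π. Yes, v = u' weakly.

u(x) = -x**2 + 2*x + 2, classical derivative u'(x) = 2 - 2*x.
φ(x) = sin(πx/3), so φ'(x) = π*cos(π*x/3)/3.
Note φ(0) = φ(3) = 0, so the boundary term u·φ vanishes.
LHS = ∫_0^3 u(x) φ'(x) dx = ∫_0^3 (-π*x^2*cos(π*x/3)/3 + 2*π*x*cos(π*x/3)/3 + 2*π*cos(π*x/3)/3) dx. Term by term:
  ∫_0^3 2*π*cos(π*x/3)/3 dx = 0;  ∫_0^3 -π*x^2*cos(π*x/3)/3 dx = 18/π;  ∫_0^3 2*π*x*cos(π*x/3)/3 dx = -12/π.
Sum: 0 + 18/π − 12/π = 6/π.
So LHS = 6/π.
∫_0^3 v(x) φ(x) dx = ∫_0^3 (-2*x*sin(π*x/3) + 2*sin(π*x/3)) dx. Term by term:
  ∫_0^3 2*sin(π*x/3) dx = 12/π;  ∫_0^3 -2*x*sin(π*x/3) dx = -18/π.
Sum: 12/π − 18/π = -6/π.
So RHS = -∫_0^3 v(x) φ(x) dx = 6/π.
LHS = RHS, so the identity holds for this test φ.
Moreover u is smooth here and v(x) = u'(x) = 2 - 2*x pointwise, so the identity holds for every test function. Hence v is the weak derivative of u.


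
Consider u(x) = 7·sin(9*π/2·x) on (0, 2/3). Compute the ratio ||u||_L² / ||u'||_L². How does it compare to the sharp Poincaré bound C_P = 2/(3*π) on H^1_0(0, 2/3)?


||u||_L² / ||u'||_L² = 2/(9*π) < C_P = 2/(3*π).

u(x) = 7·sin(9*π/2·x), so u'(x) = 63*π*cos(9*π*x/2)/2.
Writing u(x) = A·sin(kπx/L) with A = 7 and k = 3, use ∫_0^L sin²(kπx/L) dx = L/2 and ∫_0^L cos²(kπx/L) dx = L/2.
u² = 49·sin²(9*π/2·x) and (u')² = 3969*π^2/4·cos²(9*π/2·x), and each of sin², cos² integrates to L/2 = 1/3 over (0, 2/3).
∫_0^2/3 u² dx = 49/3, so ||u||_L² = 7*sqrt(3)/3.
∫_0^2/3 (u')² dx = 1323*π^2/4, so ||u'||_L² = 21*sqrt(3)*π/2.
Ratio ||u||_L² / ||u'||_L² = 2/(9*π).
Sharp Poincaré constant on H^1_0(0, 2/3) is C_P = L/π = 2/(3*π), achieved by sin(3*π/2·x).
This is the k = 3 harmonic; the ratio L/(kπ) is strictly less than C_P = L/π, consistent with the sharp inequality ||u||_L² ≤ C_P ||u'||_L².


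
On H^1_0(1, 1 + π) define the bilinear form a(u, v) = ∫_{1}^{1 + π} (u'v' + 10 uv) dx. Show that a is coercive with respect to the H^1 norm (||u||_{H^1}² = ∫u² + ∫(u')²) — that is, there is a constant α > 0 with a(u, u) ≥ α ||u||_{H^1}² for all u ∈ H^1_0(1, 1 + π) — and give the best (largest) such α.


α = 1

Coercivity of a(·,·) on H^1_0(1, 1 + π) means a(u, u) ≥ α ||u||_{H^1}² for every u ∈ H^1_0.
The interval has length L = π, and Poincaré/coercivity depend only on L. Here a(u, u) = ∫(u')² + (10)·∫u².
Here c = 10 ≥ 1, so a(u,u) = ∫(u')² + c∫u² ≥ ∫(u')² + ∫u² = ||u||_{H^1}², i.e. α = 1 works. No larger α is possible: a(u,u) ≥ α||u||_{H^1}² means (1−α)∫(u')² ≥ (α−c)∫u², and for the modes u_n = sin(nπ(x−x₀)/L) (x₀ the left endpoint) one has ∫u_n²/∫(u_n')² = (L/(nπ))² → 0, so a(u_n,u_n)/||u_n||_{H^1}² → 1. Hence the optimal constant is α = 1.
Therefore α = 1.


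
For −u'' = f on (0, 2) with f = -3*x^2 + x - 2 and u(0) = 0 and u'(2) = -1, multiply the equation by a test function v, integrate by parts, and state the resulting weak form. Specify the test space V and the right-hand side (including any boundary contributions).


V = {v ∈ H^1(0, 2) : v(0) = 0} (test functions vanish at x = 0 where u is specified); weak form: ∫_0^2 u'v' dx = ∫_0^2 (-3*x^2 + x - 2) v dx − v(2) for all v ∈ V.

Multiply both sides by a test function v and integrate from 0 to 2:
  ∫_0^2 −u''(x) v(x) dx = ∫_0^2 f(x) v(x) dx.
Integrate the LHS by parts once:
  ∫_0^2 −u'' v dx = −[u'(x) v(x)]_0^2 + ∫_0^2 u'(x) v'(x) dx.
Thus ∫_0^2 u'(x) v'(x) dx = ∫_0^2 f(x) v(x) dx + [u'(x) v(x)]_0^2.
Choose V so that boundary terms are either known or forced to vanish.
Mixed BC: u(0) = 0 (Dirichlet) and u'(2) = -1 (Neumann). Define V = {v ∈ H^1(0, 2) : v(0) = 0}. Then [u' v]_0^2 = u'(2)·v(2) − u'(0)·0 = − v(2).
Weak formulation: find u (satisfying any essential BC) such that ∫_0^2 u'(x) v'(x) dx = ∫_0^2 f v dx − v(2) for all v ∈ V (Dirichlet at 0 absorbed into V; Neumann datum at x = 2 contributes the boundary term).
Substituting f(x) = -3*x^2 + x - 2, the right-hand side is ∫_0^2 (-3*x^2 + x - 2) v dx − v(2).


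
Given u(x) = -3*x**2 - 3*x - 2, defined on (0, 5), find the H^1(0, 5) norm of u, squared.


||u||_{H^1}^2 = 22955/2

The H^1 norm (squared) on an interval (0, L) is
  ||u||_{H^1}^2 = ∫_0^L u(x)^2 dx + ∫_0^L u'(x)^2 dx.
Compute u'(x) = -6*x - 3.
Then u(x)^2 = 9*x**4 + 18*x**3 + 21*x**2 + 12*x + 4 and u'(x)^2 = 36*x**2 + 36*x + 9.
Integrate each monomial from 0 to 5 using ∫_0^5 c·x^n dx = c·5^(n+1)/(n+1):
  ∫_0^5 u(x)^2 dx = ∫_0^5 (9*x^4 + 18*x^3 + 21*x^2 + 12*x + 4) dx. Term by term:
    ∫_0^5 9*x^4 dx = 5625;  ∫_0^5 18*x^3 dx = 5625/2;  ∫_0^5 21*x^2 dx = 875;
    ∫_0^5 12*x dx = 150;  ∫_0^5 4 dx = 20.
  Sum: 5625 + 5625/2 + 875 + 150 + 20 = 18965/2.
  ∫_0^5 u'(x)^2 dx = ∫_0^5 (36*x^2 + 36*x + 9) dx. Term by term:
    ∫_0^5 36*x^2 dx = 1500;  ∫_0^5 36*x dx = 450;  ∫_0^5 9 dx = 45.
  Sum: 1500 + 450 + 45 = 1995.
Adding: ||u||_{H^1}^2 = 18965/2 + 1995 = 22955/2.


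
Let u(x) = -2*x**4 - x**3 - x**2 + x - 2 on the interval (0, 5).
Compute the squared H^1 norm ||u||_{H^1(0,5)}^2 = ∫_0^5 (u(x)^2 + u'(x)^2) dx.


||u||_{H^1}^2 = 124928150/63

The H^1 norm (squared) on an interval (0, L) is
  ||u||_{H^1}^2 = ∫_0^L u(x)^2 dx + ∫_0^L u'(x)^2 dx.
Compute u'(x) = -8*x**3 - 3*x**2 - 2*x + 1.
Then u(x)^2 = 4*x**8 + 4*x**7 + 5*x**6 - 2*x**5 + 7*x**4 + 2*x**3 + 5*x**2 - 4*x + 4 and u'(x)^2 = 64*x**6 + 48*x**5 + 41*x**4 - 4*x**3 - 2*x**2 - 4*x + 1.
Integrate each monomial from 0 to 5 using ∫_0^5 c·x^n dx = c·5^(n+1)/(n+1):
  ∫_0^5 u(x)^2 dx = ∫_0^5 (4*x^8 + 4*x^7 + 5*x^6 - 2*x^5 + 7*x^4 + 2*x^3 + 5*x^2 - 4*x + 4) dx. Term by term:
    ∫_0^5 4*x^8 dx = 7812500/9;  ∫_0^5 4*x^7 dx = 390625/2;  ∫_0^5 5*x^6 dx = 390625/7;
    ∫_0^5 -2*x^5 dx = -15625/3;  ∫_0^5 7*x^4 dx = 4375;  ∫_0^5 2*x^3 dx = 625/2;
    ∫_0^5 5*x^2 dx = 625/3;  ∫_0^5 -4*x dx = -50;  ∫_0^5 4 dx = 20.
  Sum: 7812500/9 + 390625/2 + 390625/7 − 15625/3 + 4375 + 625/2 + 625/3 − 50 + 20 = 70486235/63.
  ∫_0^5 u'(x)^2 dx = ∫_0^5 (64*x^6 + 48*x^5 + 41*x^4 - 4*x^3 - 2*x^2 - 4*x + 1) dx. Term by term:
    ∫_0^5 64*x^6 dx = 5000000/7;  ∫_0^5 48*x^5 dx = 125000;  ∫_0^5 41*x^4 dx = 25625;
    ∫_0^5 -4*x^3 dx = -625;  ∫_0^5 -2*x^2 dx = -250/3;  ∫_0^5 -4*x dx = -50;
    ∫_0^5 1 dx = 5.
  Sum: 5000000/7 + 125000 + 25625 − 625 − 250/3 − 50 + 5 = 18147305/21.
Adding: ||u||_{H^1}^2 = 70486235/63 + 18147305/21 = 124928150/63.


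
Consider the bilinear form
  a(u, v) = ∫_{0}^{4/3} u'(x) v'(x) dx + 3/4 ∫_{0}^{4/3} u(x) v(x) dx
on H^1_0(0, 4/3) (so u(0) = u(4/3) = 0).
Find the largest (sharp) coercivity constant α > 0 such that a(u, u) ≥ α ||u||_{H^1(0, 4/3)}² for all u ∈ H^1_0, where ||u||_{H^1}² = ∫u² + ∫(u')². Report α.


α = 3*(4 + 3*π^2)/(16 + 9*π^2)

Coercivity of a(·,·) on H^1_0(0, 4/3) means a(u, u) ≥ α ||u||_{H^1}² for every u ∈ H^1_0.
The interval has length L = 4/3, and Poincaré/coercivity depend only on L. Here a(u, u) = ∫(u')² + (3/4)·∫u².
Here 0 < c = 3/4 < 1. The condition a(u,u) ≥ α||u||_{H^1}² reads (1−α)∫(u')² ≥ (α−c)∫u². Any admissible α is ≤ 1 (rapidly oscillating u have ∫u²/∫(u')² → 0), and α = 1 would force 0 ≥ (1−c)∫u², impossible since c < 1; so 1−α > 0. By the sharp Poincaré inequality on H^1_0 of an interval of length L, ∫(u')² ≥ (π/L)²∫u² with equality for the first sine mode sin(π(x−x₀)/L) (x₀ the left endpoint), so the inequality holds for all u iff (1−α)(π/L)² ≥ α − c, i.e. α ≤ ((π/L)² + c)/((π/L)² + 1) = (1 + c(L/π)²)/(1 + (L/π)²). With (π/L)² = 9*π^2/16 and c = 3/4, the largest admissible constant is α = ((π/L)² + c)/((π/L)² + 1).
Simplifying, α = 3*(4 + 3*π^2)/(16 + 9*π^2).


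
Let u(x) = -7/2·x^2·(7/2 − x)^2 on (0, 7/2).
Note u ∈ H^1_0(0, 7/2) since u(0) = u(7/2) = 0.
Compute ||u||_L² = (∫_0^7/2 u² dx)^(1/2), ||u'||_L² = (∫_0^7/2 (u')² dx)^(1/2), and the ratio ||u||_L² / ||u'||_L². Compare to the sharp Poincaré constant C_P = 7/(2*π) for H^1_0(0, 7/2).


||u||_L² / ||u'||_L² = 7*sqrt(3)/12 < C_P = 7/(2*π).

u(x) = -7/2·x^2·(7/2 − x)^2, so u'(x) = 7*x*(-8*x^2 + 42*x - 49)/4.
u(x) = -7/2·x^2·(7/2 − x)^2 vanishes at x = 0 and x = 7/2, so u ∈ H^1_0(0, 7/2). Differentiate via the product rule and integrate the resulting polynomials term by term.
  ∫_0^7/2 u² dx = ∫_0^7/2 (49*x^8/4 - 343*x^7/2 + 7203*x^6/8 - 16807*x^5/8 + 117649*x^4/64) dx. Term by term:
    ∫_0^7/2 49*x^8/4 dx = 1977326743/18432;  ∫_0^7/2 -343*x^7/2 dx = -1977326743/4096;  ∫_0^7/2 7203*x^6/8 dx = 847425747/1024;
    ∫_0^7/2 -16807*x^5/8 dx = -1977326743/3072;  ∫_0^7/2 117649*x^4/64 dx = 1977326743/10240.
  Sum: 1977326743/18432 − 1977326743/4096 + 847425747/1024 − 1977326743/3072 + 1977326743/10240 = 282475249/184320.
  ∫_0^7/2 (u')² dx = ∫_0^7/2 (196*x^6 - 2058*x^5 + 31213*x^4/4 - 50421*x^3/4 + 117649*x^2/16) dx. Term by term:
    ∫_0^7/2 196*x^6 dx = 5764801/32;  ∫_0^7/2 -2058*x^5 dx = -40353607/64;  ∫_0^7/2 31213*x^4/4 dx = 524596891/640;
    ∫_0^7/2 -50421*x^3/4 dx = -121060821/256;  ∫_0^7/2 117649*x^2/16 dx = 40353607/384.
  Sum: 5764801/32 − 40353607/64 + 524596891/640 − 121060821/256 + 40353607/384 = 5764801/3840.
∫_0^7/2 u² dx = 282475249/184320, so ||u||_L² = 16807*sqrt(5)/960.
∫_0^7/2 (u')² dx = 5764801/3840, so ||u'||_L² = 2401*sqrt(15)/240.
Ratio ||u||_L² / ||u'||_L² = 7*sqrt(3)/12.
Sharp Poincaré constant on H^1_0(0, 7/2) is C_P = L/π = 7/(2*π), achieved by sin(2*π/7·x).
A polynomial bump cannot attain the sharp Poincaré constant (only the first sine eigenfunction does), so the ratio is strictly less than C_P, consistent with ||u||_L² ≤ C_P ||u'||_L².


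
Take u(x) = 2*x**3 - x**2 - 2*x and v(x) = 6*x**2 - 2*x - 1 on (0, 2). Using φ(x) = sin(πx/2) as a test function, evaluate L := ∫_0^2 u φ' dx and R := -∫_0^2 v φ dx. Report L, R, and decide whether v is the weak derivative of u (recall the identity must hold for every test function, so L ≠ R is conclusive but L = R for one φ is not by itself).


LHS = -32/π + 192/π^3, RHS = -36/π + 192/π^3. No, v is not the weak derivative of u.

u(x) = 2*x**3 - x**2 - 2*x, classical derivative u'(x) = 6*x**2 - 2*x - 2.
φ(x) = sin(πx/2), so φ'(x) = π*cos(π*x/2)/2.
Note φ(0) = φ(2) = 0, so the boundary term u·φ vanishes.
LHS = ∫_0^2 u(x) φ'(x) dx = ∫_0^2 (π*x^3*cos(π*x/2) - π*x^2*cos(π*x/2)/2 - π*x*cos(π*x/2)) dx. Term by term:
  ∫_0^2 π*x^3*cos(π*x/2) dx = -48/π + 192/π^3;  ∫_0^2 -π*x*cos(π*x/2) dx = 8/π;  ∫_0^2 -π*x^2*cos(π*x/2)/2 dx = 8/π.
Sum: -48/π + 192/π^3 + 8/π + 8/π = -32/π + 192/π^3.
So LHS = -32/π + 192/π^3.
∫_0^2 v(x) φ(x) dx = ∫_0^2 (6*x^2*sin(π*x/2) - 2*x*sin(π*x/2) - sin(π*x/2)) dx. Term by term:
  ∫_0^2 -sin(π*x/2) dx = -4/π;  ∫_0^2 -2*x*sin(π*x/2) dx = -8/π;  ∫_0^2 6*x^2*sin(π*x/2) dx = -192/π^3 + 48/π.
Sum: -4/π − 8/π + -192/π^3 + 48/π = -192/π^3 + 36/π.
So RHS = -∫_0^2 v(x) φ(x) dx = -36/π + 192/π^3.
LHS − RHS = 4/π ≠ 0, so the identity fails.
(For a valid weak derivative the identity must hold for EVERY test function, in particular this one. The failure shows v is NOT the weak derivative of u.)
Correct weak derivative would be u'(x) = 6*x**2 - 2*x - 2.


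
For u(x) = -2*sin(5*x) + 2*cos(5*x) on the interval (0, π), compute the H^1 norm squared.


||u||_{H^1(0,π)}^2 = 104*π

u'(x) = -10*sin(5*x) - 10*cos(5*x).
Expand u² and (u')² and integrate term by term on (0, π), using: for integers n ≥ 1, ∫_0^π sin²(nx) dx = ∫_0^π cos²(nx) dx = π/2; for n ≠ n', ∫_0^π sin(nx)sin(n'x) dx = ∫_0^π cos(nx)cos(n'x) dx = 0; and by product-to-sum, ∫_0^π sin(nx)cos(n'x) dx = ½∫_0^π [sin((n+n')x) + sin((n−n')x)] dx, which is 0 when n+n' is even and 2n/(n²−n'²) when n+n' is odd (it need not vanish on (0, π)).
  u² squared terms: (-2)²·∫sin(5x)² dx = 4·π/2 = 2*π;  (2)²·∫cos(5x)² dx = 4·π/2 = 2*π.
  u² cross terms: 2·(-2)·(2)·∫sin(5x)·cos(5x) dx = -8·(0) = 0.
  So ∫_0^π u² dx = 2*π + 2*π + 0 = 4*π.
  (u')² squared terms: (-10)²·∫cos(5x)² dx = 100·π/2 = 50*π;  (-10)²·∫sin(5x)² dx = 100·π/2 = 50*π.
  (u')² cross terms: 2·(-10)·(-10)·∫cos(5x)·sin(5x) dx = 200·(0) = 0.
  So ∫_0^π (u')² dx = 50*π + 50*π + 0 = 100*π.
||u||_{H^1}^2 = (4*π) + (100*π) = 104*π.


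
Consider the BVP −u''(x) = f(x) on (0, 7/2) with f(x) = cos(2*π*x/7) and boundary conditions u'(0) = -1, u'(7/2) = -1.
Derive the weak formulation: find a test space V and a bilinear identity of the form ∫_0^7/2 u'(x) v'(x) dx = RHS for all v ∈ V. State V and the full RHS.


V = H^1(0, 7/2) (v unrestricted at boundary; u is determined up to an additive constant); weak form: ∫_0^7/2 u'v' dx = ∫_0^7/2 (cos(2*π*x/7)) v dx − v(7/2) + v(0) for all v ∈ V.

Multiply both sides by a test function v and integrate from 0 to 7/2:
  ∫_0^7/2 −u''(x) v(x) dx = ∫_0^7/2 f(x) v(x) dx.
Integrate the LHS by parts once:
  ∫_0^7/2 −u'' v dx = −[u'(x) v(x)]_0^7/2 + ∫_0^7/2 u'(x) v'(x) dx.
Thus ∫_0^7/2 u'(x) v'(x) dx = ∫_0^7/2 f(x) v(x) dx + [u'(x) v(x)]_0^7/2.
Choose V so that boundary terms are either known or forced to vanish.
u has inhomogeneous Neumann u'(0) = -1, u'(7/2) = -1. [u' v]_0^7/2 = (-1)·v(7/2) − (-1)·v(0) = − v(7/2) + v(0). Take V = H^1(0, 7/2); boundary term becomes part of RHS.
Weak formulation: find u (satisfying any essential BC) such that ∫_0^7/2 u'(x) v'(x) dx = ∫_0^7/2 f v dx − v(7/2) + v(0) for all v ∈ V (Neumann data are natural BCs: they enter the RHS as boundary terms).
Substituting f(x) = cos(2*π*x/7), the right-hand side is ∫_0^7/2 (cos(2*π*x/7)) v dx − v(7/2) + v(0).
Compatibility check (pure Neumann): taking v ≡ 1 ∈ V gives 0 = ∫_0^7/2 f dx + (-1) − (-1), i.e. ∫_0^7/2 f dx must equal u'(0) − u'(7/2) = 0. Indeed ∫_0^7/2 (cos(2*π*x/7)) dx = 0, so the data are compatible. The solution is then unique only up to an additive constant (fix it e.g. by requiring ∫_0^7/2 u dx = 0).


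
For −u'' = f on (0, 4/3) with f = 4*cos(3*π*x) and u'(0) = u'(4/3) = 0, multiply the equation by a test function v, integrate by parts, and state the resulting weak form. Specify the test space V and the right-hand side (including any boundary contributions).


V = H^1(0, 4/3) (no boundary constraint on v; u is determined up to an additive constant); weak form: ∫_0^4/3 u'v' dx = ∫_0^4/3 (4*cos(3*π*x)) v dx for all v ∈ V.

Multiply both sides by a test function v and integrate from 0 to 4/3:
  ∫_0^4/3 −u''(x) v(x) dx = ∫_0^4/3 f(x) v(x) dx.
Integrate the LHS by parts once:
  ∫_0^4/3 −u'' v dx = −[u'(x) v(x)]_0^4/3 + ∫_0^4/3 u'(x) v'(x) dx.
Thus ∫_0^4/3 u'(x) v'(x) dx = ∫_0^4/3 f(x) v(x) dx + [u'(x) v(x)]_0^4/3.
Choose V so that boundary terms are either known or forced to vanish.
u has homogeneous Neumann: u'(0) = u'(4/3) = 0. So [u' v]_0^4/3 = 0·v(4/3) − 0·v(0) = 0 for any v; take V = H^1(0, 4/3).
Weak formulation: find u (satisfying any essential BC) such that ∫_0^4/3 u'(x) v'(x) dx = ∫_0^4/3 f v dx for all v ∈ V (homogeneous Neumann, so boundary terms vanish).
Substituting f(x) = 4*cos(3*π*x), the right-hand side is ∫_0^4/3 (4*cos(3*π*x)) v dx.
Compatibility check (pure Neumann): taking v ≡ 1 ∈ V gives 0 = ∫_0^4/3 f dx + (0) − (0), i.e. ∫_0^4/3 f dx must equal u'(0) − u'(4/3) = 0. Indeed ∫_0^4/3 (4*cos(3*π*x)) dx = 0, so the data are compatible. The solution is then unique only up to an additive constant (fix it e.g. by requiring ∫_0^4/3 u dx = 0).


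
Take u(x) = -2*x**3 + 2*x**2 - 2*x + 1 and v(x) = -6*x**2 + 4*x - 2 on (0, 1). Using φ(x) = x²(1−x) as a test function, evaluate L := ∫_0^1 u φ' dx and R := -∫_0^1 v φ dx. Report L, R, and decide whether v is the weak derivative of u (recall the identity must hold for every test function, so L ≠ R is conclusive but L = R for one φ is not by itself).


LHS = 1/6, RHS = 1/6. Yes, v = u' weakly.

u(x) = -2*x**3 + 2*x**2 - 2*x + 1, classical derivative u'(x) = -6*x**2 + 4*x - 2.
φ(x) = x²(1−x), so φ'(x) = x*(2 - 3*x).
Note φ(0) = φ(1) = 0, so the boundary term u·φ vanishes.
LHS = ∫_0^1 u(x) φ'(x) dx = ∫_0^1 (6*x^5 - 10*x^4 + 10*x^3 - 7*x^2 + 2*x) dx. Term by term:
  ∫_0^1 6*x^5 dx = 1;  ∫_0^1 -10*x^4 dx = -2;  ∫_0^1 10*x^3 dx = 5/2;
  ∫_0^1 -7*x^2 dx = -7/3;  ∫_0^1 2*x dx = 1.
Sum: 1 − 2 + 5/2 − 7/3 + 1 = 1/6.
So LHS = 1/6.
∫_0^1 v(x) φ(x) dx = ∫_0^1 (6*x^5 - 10*x^4 + 6*x^3 - 2*x^2) dx. Term by term:
  ∫_0^1 6*x^5 dx = 1;  ∫_0^1 -10*x^4 dx = -2;  ∫_0^1 6*x^3 dx = 3/2;
  ∫_0^1 -2*x^2 dx = -2/3.
Sum: 1 − 2 + 3/2 − 2/3 = -1/6.
So RHS = -∫_0^1 v(x) φ(x) dx = 1/6.
LHS = RHS, so the identity holds for this test φ.
Moreover u is smooth here and v(x) = u'(x) = -6*x**2 + 4*x - 2 pointwise, so the identity holds for every test function. Hence v is the weak derivative of u.


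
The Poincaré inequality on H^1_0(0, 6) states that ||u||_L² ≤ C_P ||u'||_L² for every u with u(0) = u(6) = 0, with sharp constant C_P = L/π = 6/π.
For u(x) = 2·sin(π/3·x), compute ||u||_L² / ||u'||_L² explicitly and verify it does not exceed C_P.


||u||_L² / ||u'||_L² = 3/π < C_P = 6/π.

u(x) = 2·sin(π/3·x), so u'(x) = 2*π*cos(π*x/3)/3.
Writing u(x) = A·sin(kπx/L) with A = 2 and k = 2, use ∫_0^L sin²(kπx/L) dx = L/2 and ∫_0^L cos²(kπx/L) dx = L/2.
u² = 4·sin²(π/3·x) and (u')² = 4*π^2/9·cos²(π/3·x), and each of sin², cos² integrates to L/2 = 3 over (0, 6).
∫_0^6 u² dx = 12, so ||u||_L² = 2*sqrt(3).
∫_0^6 (u')² dx = 4*π^2/3, so ||u'||_L² = 2*sqrt(3)*π/3.
Ratio ||u||_L² / ||u'||_L² = 3/π.
Sharp Poincaré constant on H^1_0(0, 6) is C_P = L/π = 6/π, achieved by sin(π/6·x).
This is the k = 2 harmonic; the ratio L/(kπ) is strictly less than C_P = L/π, consistent with the sharp inequality ||u||_L² ≤ C_P ||u'||_L².


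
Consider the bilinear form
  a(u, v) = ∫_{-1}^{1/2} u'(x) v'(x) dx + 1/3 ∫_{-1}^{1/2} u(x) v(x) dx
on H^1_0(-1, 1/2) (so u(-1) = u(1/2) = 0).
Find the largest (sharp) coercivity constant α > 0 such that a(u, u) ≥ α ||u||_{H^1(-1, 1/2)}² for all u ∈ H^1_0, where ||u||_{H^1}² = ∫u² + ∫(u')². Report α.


α = (3 + 4*π^2)/(9 + 4*π^2)

Coercivity of a(·,·) on H^1_0(-1, 1/2) means a(u, u) ≥ α ||u||_{H^1}² for every u ∈ H^1_0.
The interval has length L = 3/2, and Poincaré/coercivity depend only on L. Here a(u, u) = ∫(u')² + (1/3)·∫u².
Here 0 < c = 1/3 < 1. The condition a(u,u) ≥ α||u||_{H^1}² reads (1−α)∫(u')² ≥ (α−c)∫u². Any admissible α is ≤ 1 (rapidly oscillating u have ∫u²/∫(u')² → 0), and α = 1 would force 0 ≥ (1−c)∫u², impossible since c < 1; so 1−α > 0. By the sharp Poincaré inequality on H^1_0 of an interval of length L, ∫(u')² ≥ (π/L)²∫u² with equality for the first sine mode sin(π(x−x₀)/L) (x₀ the left endpoint), so the inequality holds for all u iff (1−α)(π/L)² ≥ α − c, i.e. α ≤ ((π/L)² + c)/((π/L)² + 1) = (1 + c(L/π)²)/(1 + (L/π)²). With (π/L)² = 4*π^2/9 and c = 1/3, the largest admissible constant is α = ((π/L)² + c)/((π/L)² + 1).
Simplifying, α = (3 + 4*π^2)/(9 + 4*π^2).


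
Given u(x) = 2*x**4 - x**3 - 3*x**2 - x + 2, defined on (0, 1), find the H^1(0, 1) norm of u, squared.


||u||_{H^1}^2 = 3491/315

The H^1 norm (squared) on an interval (0, L) is
  ||u||_{H^1}^2 = ∫_0^L u(x)^2 dx + ∫_0^L u'(x)^2 dx.
Compute u'(x) = 8*x**3 - 3*x**2 - 6*x - 1.
Then u(x)^2 = 4*x**8 - 4*x**7 - 11*x**6 + 2*x**5 + 19*x**4 + 2*x**3 - 11*x**2 - 4*x + 4 and u'(x)^2 = 64*x**6 - 48*x**5 - 87*x**4 + 20*x**3 + 42*x**2 + 12*x + 1.
Integrate each monomial from 0 to 1 using ∫_0^1 c·x^n dx = c·1^(n+1)/(n+1):
  ∫_0^1 u(x)^2 dx = ∫_0^1 (4*x^8 - 4*x^7 - 11*x^6 + 2*x^5 + 19*x^4 + 2*x^3 - 11*x^2 - 4*x + 4) dx. Term by term:
    ∫_0^1 4*x^8 dx = 4/9;  ∫_0^1 -4*x^7 dx = -1/2;  ∫_0^1 -11*x^6 dx = -11/7;
    ∫_0^1 2*x^5 dx = 1/3;  ∫_0^1 19*x^4 dx = 19/5;  ∫_0^1 2*x^3 dx = 1/2;
    ∫_0^1 -11*x^2 dx = -11/3;  ∫_0^1 -4*x dx = -2;  ∫_0^1 4 dx = 4.
  Sum: 4/9 − 1/2 − 11/7 + 1/3 + 19/5 + 1/2 − 11/3 − 2 + 4 = 422/315.
  ∫_0^1 u'(x)^2 dx = ∫_0^1 (64*x^6 - 48*x^5 - 87*x^4 + 20*x^3 + 42*x^2 + 12*x + 1) dx. Term by term:
    ∫_0^1 64*x^6 dx = 64/7;  ∫_0^1 -48*x^5 dx = -8;  ∫_0^1 -87*x^4 dx = -87/5;
    ∫_0^1 20*x^3 dx = 5;  ∫_0^1 42*x^2 dx = 14;  ∫_0^1 12*x dx = 6;
    ∫_0^1 1 dx = 1.
  Sum: 64/7 − 8 − 87/5 + 5 + 14 + 6 + 1 = 341/35.
Adding: ||u||_{H^1}^2 = 422/315 + 341/35 = 3491/315.


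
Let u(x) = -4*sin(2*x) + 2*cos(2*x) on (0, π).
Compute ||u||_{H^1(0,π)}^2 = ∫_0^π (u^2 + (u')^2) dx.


||u||_{H^1(0,π)}^2 = 50*π

u'(x) = -4*sin(2*x) - 8*cos(2*x).
Expand u² and (u')² and integrate term by term on (0, π), using: for integers n ≥ 1, ∫_0^π sin²(nx) dx = ∫_0^π cos²(nx) dx = π/2; for n ≠ n', ∫_0^π sin(nx)sin(n'x) dx = ∫_0^π cos(nx)cos(n'x) dx = 0; and by product-to-sum, ∫_0^π sin(nx)cos(n'x) dx = ½∫_0^π [sin((n+n')x) + sin((n−n')x)] dx, which is 0 when n+n' is even and 2n/(n²−n'²) when n+n' is odd (it need not vanish on (0, π)).
  u² squared terms: (-4)²·∫sin(2x)² dx = 16·π/2 = 8*π;  (2)²·∫cos(2x)² dx = 4·π/2 = 2*π.
  u² cross terms: 2·(-4)·(2)·∫sin(2x)·cos(2x) dx = -16·(0) = 0.
  So ∫_0^π u² dx = 8*π + 2*π + 0 = 10*π.
  (u')² squared terms: (-8)²·∫cos(2x)² dx = 64·π/2 = 32*π;  (-4)²·∫sin(2x)² dx = 16·π/2 = 8*π.
  (u')² cross terms: 2·(-8)·(-4)·∫cos(2x)·sin(2x) dx = 64·(0) = 0.
  So ∫_0^π (u')² dx = 32*π + 8*π + 0 = 40*π.
||u||_{H^1}^2 = (10*π) + (40*π) = 50*π.


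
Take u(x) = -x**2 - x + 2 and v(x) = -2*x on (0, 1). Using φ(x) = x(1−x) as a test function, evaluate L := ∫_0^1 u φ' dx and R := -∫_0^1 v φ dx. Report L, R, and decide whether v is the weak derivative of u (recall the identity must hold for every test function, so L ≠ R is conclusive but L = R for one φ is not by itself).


LHS = 1/3, RHS = 1/6. No, v is not the weak derivative of u.

u(x) = -x**2 - x + 2, classical derivative u'(x) = -2*x - 1.
φ(x) = x(1−x), so φ'(x) = 1 - 2*x.
Note φ(0) = φ(1) = 0, so the boundary term u·φ vanishes.
LHS = ∫_0^1 u(x) φ'(x) dx = ∫_0^1 (2*x^3 + x^2 - 5*x + 2) dx. Term by term:
  ∫_0^1 2*x^3 dx = 1/2;  ∫_0^1 x^2 dx = 1/3;  ∫_0^1 -5*x dx = -5/2;
  ∫_0^1 2 dx = 2.
Sum: 1/2 + 1/3 − 5/2 + 2 = 1/3.
So LHS = 1/3.
∫_0^1 v(x) φ(x) dx = ∫_0^1 (2*x^3 - 2*x^2) dx. Term by term:
  ∫_0^1 2*x^3 dx = 1/2;  ∫_0^1 -2*x^2 dx = -2/3.
Sum: 1/2 − 2/3 = -1/6.
So RHS = -∫_0^1 v(x) φ(x) dx = 1/6.
LHS − RHS = 1/6 ≠ 0, so the identity fails.
(For a valid weak derivative the identity must hold for EVERY test function, in particular this one. The failure shows v is NOT the weak derivative of u.)
Correct weak derivative would be u'(x) = -2*x - 1.


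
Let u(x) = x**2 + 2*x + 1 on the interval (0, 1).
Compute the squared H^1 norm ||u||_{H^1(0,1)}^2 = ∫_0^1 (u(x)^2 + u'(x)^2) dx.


||u||_{H^1}^2 = 233/15

The H^1 norm (squared) on an interval (0, L) is
  ||u||_{H^1}^2 = ∫_0^L u(x)^2 dx + ∫_0^L u'(x)^2 dx.
Compute u'(x) = 2*x + 2.
Then u(x)^2 = x**4 + 4*x**3 + 6*x**2 + 4*x + 1 and u'(x)^2 = 4*x**2 + 8*x + 4.
Integrate each monomial from 0 to 1 using ∫_0^1 c·x^n dx = c·1^(n+1)/(n+1):
  ∫_0^1 u(x)^2 dx = ∫_0^1 (x^4 + 4*x^3 + 6*x^2 + 4*x + 1) dx. Term by term:
    ∫_0^1 x^4 dx = 1/5;  ∫_0^1 4*x^3 dx = 1;  ∫_0^1 6*x^2 dx = 2;
    ∫_0^1 4*x dx = 2;  ∫_0^1 1 dx = 1.
  Sum: 1/5 + 1 + 2 + 2 + 1 = 31/5.
  ∫_0^1 u'(x)^2 dx = ∫_0^1 (4*x^2 + 8*x + 4) dx. Term by term:
    ∫_0^1 4*x^2 dx = 4/3;  ∫_0^1 8*x dx = 4;  ∫_0^1 4 dx = 4.
  Sum: 4/3 + 4 + 4 = 28/3.
Adding: ||u||_{H^1}^2 = 31/5 + 28/3 = 233/15.


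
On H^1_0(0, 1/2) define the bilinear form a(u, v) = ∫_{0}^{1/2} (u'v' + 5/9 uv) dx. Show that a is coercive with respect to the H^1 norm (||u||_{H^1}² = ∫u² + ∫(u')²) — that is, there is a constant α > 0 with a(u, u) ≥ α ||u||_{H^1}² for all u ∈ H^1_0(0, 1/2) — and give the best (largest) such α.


α = (5 + 36*π^2)/(9*(1 + 4*π^2))

Coercivity of a(·,·) on H^1_0(0, 1/2) means a(u, u) ≥ α ||u||_{H^1}² for every u ∈ H^1_0.
The interval has length L = 1/2, and Poincaré/coercivity depend only on L. Here a(u, u) = ∫(u')² + (5/9)·∫u².
Here 0 < c = 5/9 < 1. The condition a(u,u) ≥ α||u||_{H^1}² reads (1−α)∫(u')² ≥ (α−c)∫u². Any admissible α is ≤ 1 (rapidly oscillating u have ∫u²/∫(u')² → 0), and α = 1 would force 0 ≥ (1−c)∫u², impossible since c < 1; so 1−α > 0. By the sharp Poincaré inequality on H^1_0 of an interval of length L, ∫(u')² ≥ (π/L)²∫u² with equality for the first sine mode sin(π(x−x₀)/L) (x₀ the left endpoint), so the inequality holds for all u iff (1−α)(π/L)² ≥ α − c, i.e. α ≤ ((π/L)² + c)/((π/L)² + 1) = (1 + c(L/π)²)/(1 + (L/π)²). With (π/L)² = 4*π^2 and c = 5/9, the largest admissible constant is α = ((π/L)² + c)/((π/L)² + 1).
Simplifying, α = (5 + 36*π^2)/(9*(1 + 4*π^2)).


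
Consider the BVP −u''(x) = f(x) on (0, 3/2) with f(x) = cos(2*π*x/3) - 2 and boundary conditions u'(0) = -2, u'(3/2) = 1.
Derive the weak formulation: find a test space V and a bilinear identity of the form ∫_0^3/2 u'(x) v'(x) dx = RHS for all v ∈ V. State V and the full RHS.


V = H^1(0, 3/2) (v unrestricted at boundary; u is determined up to an additive constant); weak form: ∫_0^3/2 u'v' dx = ∫_0^3/2 (cos(2*π*x/3) - 2) v dx + v(3/2) + 2·v(0) for all v ∈ V.

Multiply both sides by a test function v and integrate from 0 to 3/2:
  ∫_0^3/2 −u''(x) v(x) dx = ∫_0^3/2 f(x) v(x) dx.
Integrate the LHS by parts once:
  ∫_0^3/2 −u'' v dx = −[u'(x) v(x)]_0^3/2 + ∫_0^3/2 u'(x) v'(x) dx.
Thus ∫_0^3/2 u'(x) v'(x) dx = ∫_0^3/2 f(x) v(x) dx + [u'(x) v(x)]_0^3/2.
Choose V so that boundary terms are either known or forced to vanish.
u has inhomogeneous Neumann u'(0) = -2, u'(3/2) = 1. [u' v]_0^3/2 = (1)·v(3/2) − (-2)·v(0) = v(3/2) + 2·v(0). Take V = H^1(0, 3/2); boundary term becomes part of RHS.
Weak formulation: find u (satisfying any essential BC) such that ∫_0^3/2 u'(x) v'(x) dx = ∫_0^3/2 f v dx + v(3/2) + 2·v(0) for all v ∈ V (Neumann data are natural BCs: they enter the RHS as boundary terms).
Substituting f(x) = cos(2*π*x/3) - 2, the right-hand side is ∫_0^3/2 (cos(2*π*x/3) - 2) v dx + v(3/2) + 2·v(0).
Compatibility check (pure Neumann): taking v ≡ 1 ∈ V gives 0 = ∫_0^3/2 f dx + (1) − (-2), i.e. ∫_0^3/2 f dx must equal u'(0) − u'(3/2) = -3. Indeed ∫_0^3/2 (cos(2*π*x/3) - 2) dx = -3, so the data are compatible. The solution is then unique only up to an additive constant (fix it e.g. by requiring ∫_0^3/2 u dx = 0).
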